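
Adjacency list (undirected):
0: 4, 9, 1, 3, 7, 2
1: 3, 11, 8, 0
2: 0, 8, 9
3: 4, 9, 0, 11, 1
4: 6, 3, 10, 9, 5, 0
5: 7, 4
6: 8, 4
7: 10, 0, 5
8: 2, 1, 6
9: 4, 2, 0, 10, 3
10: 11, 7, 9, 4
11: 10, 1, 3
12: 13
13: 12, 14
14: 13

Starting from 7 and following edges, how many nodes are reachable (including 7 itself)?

12

BFS from 7 visits: 7, 10, 0, 5, 11, 9, 4, 1, 3, 2, 6, 8
Reachable nodes: 12 of 15 total.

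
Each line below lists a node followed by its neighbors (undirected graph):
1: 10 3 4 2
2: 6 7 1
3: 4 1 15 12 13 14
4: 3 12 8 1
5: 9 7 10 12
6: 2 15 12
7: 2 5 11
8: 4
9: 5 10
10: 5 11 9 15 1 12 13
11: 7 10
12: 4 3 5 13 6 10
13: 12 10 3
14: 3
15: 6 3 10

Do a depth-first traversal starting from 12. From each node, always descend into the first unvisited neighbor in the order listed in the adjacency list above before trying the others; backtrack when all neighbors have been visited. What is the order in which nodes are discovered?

12 -> 4 -> 3 -> 1 -> 10 -> 5 -> 9 -> 7 -> 2 -> 6 -> 15 -> 11 -> 13 -> 14 -> 8

Visit 12
12 → 4
4 → 3
3 → 1
1 → 10
10 → 5
5 → 9
5 → 7
7 → 2
2 → 6
6 → 15
7 → 11
10 → 13
3 → 14
4 → 8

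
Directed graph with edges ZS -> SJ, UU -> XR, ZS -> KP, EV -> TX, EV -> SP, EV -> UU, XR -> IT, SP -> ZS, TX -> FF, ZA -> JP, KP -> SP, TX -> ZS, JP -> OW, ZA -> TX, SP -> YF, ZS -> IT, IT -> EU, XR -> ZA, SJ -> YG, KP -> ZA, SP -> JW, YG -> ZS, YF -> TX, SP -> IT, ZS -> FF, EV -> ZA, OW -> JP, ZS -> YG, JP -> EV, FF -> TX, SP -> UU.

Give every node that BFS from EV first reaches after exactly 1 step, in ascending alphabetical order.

Level 0: EV
Level 1: SP, TX, UU, ZA
Level 2: FF, IT, JP, JW, XR, YF, ZS
Level 3: EU, KP, OW, SJ, YG

SP, TX, UU, ZA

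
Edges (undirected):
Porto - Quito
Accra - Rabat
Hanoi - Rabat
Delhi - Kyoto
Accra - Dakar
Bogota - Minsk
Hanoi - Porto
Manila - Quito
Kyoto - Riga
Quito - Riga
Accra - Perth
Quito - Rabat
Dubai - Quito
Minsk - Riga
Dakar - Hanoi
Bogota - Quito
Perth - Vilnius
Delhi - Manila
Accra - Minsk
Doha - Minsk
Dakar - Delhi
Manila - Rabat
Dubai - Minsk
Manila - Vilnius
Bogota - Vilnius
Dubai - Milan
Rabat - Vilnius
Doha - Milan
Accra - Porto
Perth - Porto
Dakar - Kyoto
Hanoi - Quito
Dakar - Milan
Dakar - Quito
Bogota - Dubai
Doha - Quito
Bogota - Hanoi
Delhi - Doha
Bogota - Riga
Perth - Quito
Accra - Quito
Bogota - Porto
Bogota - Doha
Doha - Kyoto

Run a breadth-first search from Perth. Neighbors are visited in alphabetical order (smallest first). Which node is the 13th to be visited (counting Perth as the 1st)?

Manila

Visit Perth; enqueue Accra, Porto, Quito, Vilnius → queue [Accra, Porto, Quito, Vilnius]
Visit Accra; enqueue Dakar, Minsk, Rabat → queue [Porto, Quito, Vilnius, Dakar, Minsk, Rabat]
Visit Porto; enqueue Bogota, Hanoi → queue [Quito, Vilnius, Dakar, Minsk, Rabat, Bogota, Hanoi]
Visit Quito; enqueue Doha, Dubai, Manila, Riga → queue [Vilnius, Dakar, Minsk, Rabat, Bogota, Hanoi, Doha, Dubai, Manila, Riga]
Visit Vilnius → queue [Dakar, Minsk, Rabat, Bogota, Hanoi, Doha, Dubai, Manila, Riga]
Visit Dakar; enqueue Delhi, Kyoto, Milan → queue [Minsk, Rabat, Bogota, Hanoi, Doha, Dubai, Manila, Riga, Delhi, Kyoto, Milan]
Visit Minsk → queue [Rabat, Bogota, Hanoi, Doha, Dubai, Manila, Riga, Delhi, Kyoto, Milan]
Visit Rabat → queue [Bogota, Hanoi, Doha, Dubai, Manila, Riga, Delhi, Kyoto, Milan]
Visit Bogota → queue [Hanoi, Doha, Dubai, Manila, Riga, Delhi, Kyoto, Milan]
Visit Hanoi → queue [Doha, Dubai, Manila, Riga, Delhi, Kyoto, Milan]
Visit Doha → queue [Dubai, Manila, Riga, Delhi, Kyoto, Milan]
Visit Dubai → queue [Manila, Riga, Delhi, Kyoto, Milan]
Visit Manila → queue [Riga, Delhi, Kyoto, Milan]
Visit Riga → queue [Delhi, Kyoto, Milan]
Visit Delhi → queue [Kyoto, Milan]
Visit Kyoto → queue [Milan]
Visit Milan → queue []

Visit order: Perth, Accra, Porto, Quito, Vilnius, Dakar, Minsk, Rabat, Bogota, Hanoi, Doha, Dubai, Manila, Riga, Delhi, Kyoto, Milan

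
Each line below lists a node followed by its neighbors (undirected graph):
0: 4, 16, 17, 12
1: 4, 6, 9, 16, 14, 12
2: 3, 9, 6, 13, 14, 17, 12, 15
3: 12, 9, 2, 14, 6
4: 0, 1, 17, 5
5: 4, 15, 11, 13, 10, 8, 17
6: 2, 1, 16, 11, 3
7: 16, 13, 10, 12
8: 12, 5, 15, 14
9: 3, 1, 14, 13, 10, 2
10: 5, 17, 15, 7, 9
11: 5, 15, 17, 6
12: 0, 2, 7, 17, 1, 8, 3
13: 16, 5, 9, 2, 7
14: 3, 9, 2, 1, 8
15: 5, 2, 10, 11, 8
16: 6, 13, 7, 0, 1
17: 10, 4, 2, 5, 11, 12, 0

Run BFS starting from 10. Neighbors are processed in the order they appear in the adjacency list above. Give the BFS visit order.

10 -> 5 -> 17 -> 15 -> 7 -> 9 -> 4 -> 11 -> 13 -> 8 -> 2 -> 12 -> 0 -> 16 -> 3 -> 1 -> 14 -> 6

Visit 10; enqueue 5, 17, 15, 7, 9 → queue [5, 17, 15, 7, 9]
Visit 5; enqueue 4, 11, 13, 8 → queue [17, 15, 7, 9, 4, 11, 13, 8]
Visit 17; enqueue 2, 12, 0 → queue [15, 7, 9, 4, 11, 13, 8, 2, 12, 0]
Visit 15 → queue [7, 9, 4, 11, 13, 8, 2, 12, 0]
Visit 7; enqueue 16 → queue [9, 4, 11, 13, 8, 2, 12, 0, 16]
Visit 9; enqueue 3, 1, 14 → queue [4, 11, 13, 8, 2, 12, 0, 16, 3, 1, 14]
Visit 4 → queue [11, 13, 8, 2, 12, 0, 16, 3, 1, 14]
Visit 11; enqueue 6 → queue [13, 8, 2, 12, 0, 16, 3, 1, 14, 6]
Visit 13 → queue [8, 2, 12, 0, 16, 3, 1, 14, 6]
Visit 8 → queue [2, 12, 0, 16, 3, 1, 14, 6]
Visit 2 → queue [12, 0, 16, 3, 1, 14, 6]
Visit 12 → queue [0, 16, 3, 1, 14, 6]
Visit 0 → queue [16, 3, 1, 14, 6]
Visit 16 → queue [3, 1, 14, 6]
Visit 3 → queue [1, 14, 6]
Visit 1 → queue [14, 6]
Visit 14 → queue [6]
Visit 6 → queue []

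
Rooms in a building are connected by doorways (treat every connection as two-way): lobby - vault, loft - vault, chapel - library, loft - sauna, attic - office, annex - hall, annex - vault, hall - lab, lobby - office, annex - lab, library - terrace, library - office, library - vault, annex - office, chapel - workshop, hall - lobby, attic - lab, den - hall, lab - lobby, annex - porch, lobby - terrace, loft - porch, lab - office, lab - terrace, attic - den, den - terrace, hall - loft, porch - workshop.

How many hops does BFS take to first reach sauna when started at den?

Level 0: den
Level 1: attic, hall, terrace
Level 2: annex, lab, library, lobby, loft, office
Level 3: chapel, porch, sauna, vault
Level 4: workshop
sauna first appears at level 3.

3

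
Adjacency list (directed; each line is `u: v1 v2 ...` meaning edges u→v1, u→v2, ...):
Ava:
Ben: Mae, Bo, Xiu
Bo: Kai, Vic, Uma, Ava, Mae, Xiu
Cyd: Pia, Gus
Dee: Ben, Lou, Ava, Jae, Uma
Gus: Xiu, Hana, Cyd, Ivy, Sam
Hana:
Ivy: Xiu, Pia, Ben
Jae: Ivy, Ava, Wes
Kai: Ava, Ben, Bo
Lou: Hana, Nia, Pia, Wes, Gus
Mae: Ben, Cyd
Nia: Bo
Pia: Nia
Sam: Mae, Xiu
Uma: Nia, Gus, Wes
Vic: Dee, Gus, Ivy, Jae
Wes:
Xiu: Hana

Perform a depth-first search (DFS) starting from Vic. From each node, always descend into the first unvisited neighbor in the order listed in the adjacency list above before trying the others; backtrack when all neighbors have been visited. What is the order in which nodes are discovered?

Visit Vic
Vic → Dee
Dee → Ben
Ben → Mae
Mae → Cyd
Cyd → Pia
Pia → Nia
Nia → Bo
Bo → Kai
Kai → Ava
Bo → Uma
Uma → Gus
Gus → Xiu
Xiu → Hana
Gus → Ivy
Gus → Sam
Uma → Wes
Dee → Lou
Dee → Jae

Vic → Dee → Ben → Mae → Cyd → Pia → Nia → Bo → Kai → Ava → Uma → Gus → Xiu → Hana → Ivy → Sam → Wes → Lou → Jae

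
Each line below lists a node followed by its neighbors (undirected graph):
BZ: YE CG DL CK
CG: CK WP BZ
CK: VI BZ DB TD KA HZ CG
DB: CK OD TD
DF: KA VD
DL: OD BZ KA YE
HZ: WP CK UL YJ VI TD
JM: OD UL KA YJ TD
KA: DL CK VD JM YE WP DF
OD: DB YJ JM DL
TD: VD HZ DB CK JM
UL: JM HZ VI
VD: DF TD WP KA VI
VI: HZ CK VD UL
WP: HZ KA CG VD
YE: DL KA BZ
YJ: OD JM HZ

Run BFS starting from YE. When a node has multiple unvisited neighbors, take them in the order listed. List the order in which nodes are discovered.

Visit YE; enqueue DL, KA, BZ → queue [DL, KA, BZ]
Visit DL; enqueue OD → queue [KA, BZ, OD]
Visit KA; enqueue CK, VD, JM, WP, DF → queue [BZ, OD, CK, VD, JM, WP, DF]
Visit BZ; enqueue CG → queue [OD, CK, VD, JM, WP, DF, CG]
Visit OD; enqueue DB, YJ → queue [CK, VD, JM, WP, DF, CG, DB, YJ]
Visit CK; enqueue VI, TD, HZ → queue [VD, JM, WP, DF, CG, DB, YJ, VI, TD, HZ]
Visit VD → queue [JM, WP, DF, CG, DB, YJ, VI, TD, HZ]
Visit JM; enqueue UL → queue [WP, DF, CG, DB, YJ, VI, TD, HZ, UL]
Visit WP → queue [DF, CG, DB, YJ, VI, TD, HZ, UL]
Visit DF → queue [CG, DB, YJ, VI, TD, HZ, UL]
Visit CG → queue [DB, YJ, VI, TD, HZ, UL]
Visit DB → queue [YJ, VI, TD, HZ, UL]
Visit YJ → queue [VI, TD, HZ, UL]
Visit VI → queue [TD, HZ, UL]
Visit TD → queue [HZ, UL]
Visit HZ → queue [UL]
Visit UL → queue []

YE DL KA BZ OD CK VD JM WP DF CG DB YJ VI TD HZ UL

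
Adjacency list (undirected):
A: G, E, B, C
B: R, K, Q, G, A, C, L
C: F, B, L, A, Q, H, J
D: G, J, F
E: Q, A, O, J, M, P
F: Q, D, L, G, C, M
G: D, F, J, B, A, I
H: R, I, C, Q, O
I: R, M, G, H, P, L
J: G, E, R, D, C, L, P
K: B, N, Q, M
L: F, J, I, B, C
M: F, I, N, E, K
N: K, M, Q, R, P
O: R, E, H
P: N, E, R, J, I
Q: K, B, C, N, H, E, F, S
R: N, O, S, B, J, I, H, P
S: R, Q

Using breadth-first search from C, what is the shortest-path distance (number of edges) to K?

2

Level 0: C
Level 1: A, B, F, H, J, L, Q
Level 2: D, E, G, I, K, M, N, O, P, R, S
K first appears at level 2.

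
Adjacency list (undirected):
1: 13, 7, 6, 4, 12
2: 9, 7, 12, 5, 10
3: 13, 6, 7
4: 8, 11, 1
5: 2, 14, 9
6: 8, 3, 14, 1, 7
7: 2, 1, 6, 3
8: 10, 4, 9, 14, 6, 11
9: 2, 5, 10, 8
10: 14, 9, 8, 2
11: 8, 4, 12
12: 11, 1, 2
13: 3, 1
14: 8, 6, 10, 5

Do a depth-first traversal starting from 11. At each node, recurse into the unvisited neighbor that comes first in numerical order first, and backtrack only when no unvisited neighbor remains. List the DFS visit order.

11 → 4 → 1 → 6 → 3 → 7 → 2 → 5 → 9 → 8 → 10 → 14 → 12 → 13

Visit 11
11 → 4
4 → 1
1 → 6
6 → 3
3 → 7
7 → 2
2 → 5
5 → 9
9 → 8
8 → 10
10 → 14
2 → 12
3 → 13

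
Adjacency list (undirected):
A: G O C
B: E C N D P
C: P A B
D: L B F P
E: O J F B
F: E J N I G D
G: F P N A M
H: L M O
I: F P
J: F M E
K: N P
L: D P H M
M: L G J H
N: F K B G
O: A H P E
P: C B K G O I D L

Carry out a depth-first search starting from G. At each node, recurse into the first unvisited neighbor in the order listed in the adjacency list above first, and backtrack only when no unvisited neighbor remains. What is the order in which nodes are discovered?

Visit G
G → F
F → E
E → O
O → A
A → C
C → P
P → B
B → N
N → K
B → D
D → L
L → H
H → M
M → J
P → I

G -> F -> E -> O -> A -> C -> P -> B -> N -> K -> D -> L -> H -> M -> J -> I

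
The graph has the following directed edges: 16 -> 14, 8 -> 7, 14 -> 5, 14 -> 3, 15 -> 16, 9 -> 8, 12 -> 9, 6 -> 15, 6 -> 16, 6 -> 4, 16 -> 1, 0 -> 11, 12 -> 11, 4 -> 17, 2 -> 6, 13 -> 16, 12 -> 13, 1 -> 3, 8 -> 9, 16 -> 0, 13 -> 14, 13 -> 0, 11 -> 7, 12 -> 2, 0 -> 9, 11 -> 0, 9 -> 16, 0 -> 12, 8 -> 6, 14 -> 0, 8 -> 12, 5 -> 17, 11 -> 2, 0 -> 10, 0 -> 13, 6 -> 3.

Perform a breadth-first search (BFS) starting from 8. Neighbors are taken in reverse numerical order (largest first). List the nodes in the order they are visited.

8, 12, 9, 7, 6, 13, 11, 2, 16, 15, 4, 3, 14, 0, 1, 17, 5, 10

Visit 8; enqueue 12, 9, 7, 6 → queue [12, 9, 7, 6]
Visit 12; enqueue 13, 11, 2 → queue [9, 7, 6, 13, 11, 2]
Visit 9; enqueue 16 → queue [7, 6, 13, 11, 2, 16]
Visit 7 → queue [6, 13, 11, 2, 16]
Visit 6; enqueue 15, 4, 3 → queue [13, 11, 2, 16, 15, 4, 3]
Visit 13; enqueue 14, 0 → queue [11, 2, 16, 15, 4, 3, 14, 0]
Visit 11 → queue [2, 16, 15, 4, 3, 14, 0]
Visit 2 → queue [16, 15, 4, 3, 14, 0]
Visit 16; enqueue 1 → queue [15, 4, 3, 14, 0, 1]
Visit 15 → queue [4, 3, 14, 0, 1]
Visit 4; enqueue 17 → queue [3, 14, 0, 1, 17]
Visit 3 → queue [14, 0, 1, 17]
Visit 14; enqueue 5 → queue [0, 1, 17, 5]
Visit 0; enqueue 10 → queue [1, 17, 5, 10]
Visit 1 → queue [17, 5, 10]
Visit 17 → queue [5, 10]
Visit 5 → queue [10]
Visit 10 → queue []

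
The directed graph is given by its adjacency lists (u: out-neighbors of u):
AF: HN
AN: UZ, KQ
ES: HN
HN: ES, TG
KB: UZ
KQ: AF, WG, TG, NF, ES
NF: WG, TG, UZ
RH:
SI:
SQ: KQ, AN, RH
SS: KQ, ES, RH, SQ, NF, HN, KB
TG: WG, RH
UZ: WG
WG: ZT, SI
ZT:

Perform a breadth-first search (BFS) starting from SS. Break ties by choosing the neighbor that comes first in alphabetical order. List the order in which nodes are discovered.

SS ES HN KB KQ NF RH SQ TG UZ AF WG AN SI ZT

Visit SS; enqueue ES, HN, KB, KQ, NF, RH, SQ → queue [ES, HN, KB, KQ, NF, RH, SQ]
Visit ES → queue [HN, KB, KQ, NF, RH, SQ]
Visit HN; enqueue TG → queue [KB, KQ, NF, RH, SQ, TG]
Visit KB; enqueue UZ → queue [KQ, NF, RH, SQ, TG, UZ]
Visit KQ; enqueue AF, WG → queue [NF, RH, SQ, TG, UZ, AF, WG]
Visit NF → queue [RH, SQ, TG, UZ, AF, WG]
Visit RH → queue [SQ, TG, UZ, AF, WG]
Visit SQ; enqueue AN → queue [TG, UZ, AF, WG, AN]
Visit TG → queue [UZ, AF, WG, AN]
Visit UZ → queue [AF, WG, AN]
Visit AF → queue [WG, AN]
Visit WG; enqueue SI, ZT → queue [AN, SI, ZT]
Visit AN → queue [SI, ZT]
Visit SI → queue [ZT]
Visit ZT → queue []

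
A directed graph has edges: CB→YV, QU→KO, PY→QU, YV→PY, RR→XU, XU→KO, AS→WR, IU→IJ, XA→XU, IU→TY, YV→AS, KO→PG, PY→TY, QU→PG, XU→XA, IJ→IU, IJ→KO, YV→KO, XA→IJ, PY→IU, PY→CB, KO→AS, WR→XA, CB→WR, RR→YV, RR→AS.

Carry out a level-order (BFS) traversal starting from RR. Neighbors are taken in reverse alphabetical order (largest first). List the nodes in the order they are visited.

Visit RR; enqueue YV, XU, AS → queue [YV, XU, AS]
Visit YV; enqueue PY, KO → queue [XU, AS, PY, KO]
Visit XU; enqueue XA → queue [AS, PY, KO, XA]
Visit AS; enqueue WR → queue [PY, KO, XA, WR]
Visit PY; enqueue TY, QU, IU, CB → queue [KO, XA, WR, TY, QU, IU, CB]
Visit KO; enqueue PG → queue [XA, WR, TY, QU, IU, CB, PG]
Visit XA; enqueue IJ → queue [WR, TY, QU, IU, CB, PG, IJ]
Visit WR → queue [TY, QU, IU, CB, PG, IJ]
Visit TY → queue [QU, IU, CB, PG, IJ]
Visit QU → queue [IU, CB, PG, IJ]
Visit IU → queue [CB, PG, IJ]
Visit CB → queue [PG, IJ]
Visit PG → queue [IJ]
Visit IJ → queue []

RR -> YV -> XU -> AS -> PY -> KO -> XA -> WR -> TY -> QU -> IU -> CB -> PG -> IJ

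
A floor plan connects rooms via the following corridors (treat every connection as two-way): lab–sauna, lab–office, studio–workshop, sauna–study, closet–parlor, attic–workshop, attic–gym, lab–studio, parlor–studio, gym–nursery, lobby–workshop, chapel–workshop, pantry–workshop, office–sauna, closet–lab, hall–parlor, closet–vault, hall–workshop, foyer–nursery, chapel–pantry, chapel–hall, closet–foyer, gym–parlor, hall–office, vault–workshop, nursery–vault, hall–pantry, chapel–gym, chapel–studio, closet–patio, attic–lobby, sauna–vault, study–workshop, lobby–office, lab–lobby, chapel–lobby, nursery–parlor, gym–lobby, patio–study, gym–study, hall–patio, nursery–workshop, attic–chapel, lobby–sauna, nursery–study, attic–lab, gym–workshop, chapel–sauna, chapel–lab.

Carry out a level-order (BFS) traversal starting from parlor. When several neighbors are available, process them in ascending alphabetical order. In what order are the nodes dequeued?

Visit parlor; enqueue closet, gym, hall, nursery, studio → queue [closet, gym, hall, nursery, studio]
Visit closet; enqueue foyer, lab, patio, vault → queue [gym, hall, nursery, studio, foyer, lab, patio, vault]
Visit gym; enqueue attic, chapel, lobby, study, workshop → queue [hall, nursery, studio, foyer, lab, patio, vault, attic, chapel, lobby, study, workshop]
Visit hall; enqueue office, pantry → queue [nursery, studio, foyer, lab, patio, vault, attic, chapel, lobby, study, workshop, office, pantry]
Visit nursery → queue [studio, foyer, lab, patio, vault, attic, chapel, lobby, study, workshop, office, pantry]
Visit studio → queue [foyer, lab, patio, vault, attic, chapel, lobby, study, workshop, office, pantry]
Visit foyer → queue [lab, patio, vault, attic, chapel, lobby, study, workshop, office, pantry]
Visit lab; enqueue sauna → queue [patio, vault, attic, chapel, lobby, study, workshop, office, pantry, sauna]
Visit patio → queue [vault, attic, chapel, lobby, study, workshop, office, pantry, sauna]
Visit vault → queue [attic, chapel, lobby, study, workshop, office, pantry, sauna]
Visit attic → queue [chapel, lobby, study, workshop, office, pantry, sauna]
Visit chapel → queue [lobby, study, workshop, office, pantry, sauna]
Visit lobby → queue [study, workshop, office, pantry, sauna]
Visit study → queue [workshop, office, pantry, sauna]
Visit workshop → queue [office, pantry, sauna]
Visit office → queue [pantry, sauna]
Visit pantry → queue [sauna]
Visit sauna → queue []

parlor closet gym hall nursery studio foyer lab patio vault attic chapel lobby study workshop office pantry sauna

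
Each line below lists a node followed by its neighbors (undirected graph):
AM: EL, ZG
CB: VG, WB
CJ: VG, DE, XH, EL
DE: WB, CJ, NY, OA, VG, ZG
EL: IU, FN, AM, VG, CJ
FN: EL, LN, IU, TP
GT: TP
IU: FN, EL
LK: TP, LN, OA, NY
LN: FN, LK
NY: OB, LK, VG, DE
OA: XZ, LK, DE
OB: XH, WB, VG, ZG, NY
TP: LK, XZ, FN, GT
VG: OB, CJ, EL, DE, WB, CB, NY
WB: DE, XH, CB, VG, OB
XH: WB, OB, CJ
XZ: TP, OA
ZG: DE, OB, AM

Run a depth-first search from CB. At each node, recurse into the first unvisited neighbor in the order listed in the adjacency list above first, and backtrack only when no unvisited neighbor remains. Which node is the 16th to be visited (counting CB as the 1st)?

Visit CB
CB → VG
VG → OB
OB → XH
XH → WB
WB → DE
DE → CJ
CJ → EL
EL → IU
IU → FN
FN → LN
LN → LK
LK → TP
TP → XZ
XZ → OA
TP → GT
LK → NY
EL → AM
AM → ZG

Visit order: CB, VG, OB, XH, WB, DE, CJ, EL, IU, FN, LN, LK, TP, XZ, OA, GT, NY, AM, ZG

GT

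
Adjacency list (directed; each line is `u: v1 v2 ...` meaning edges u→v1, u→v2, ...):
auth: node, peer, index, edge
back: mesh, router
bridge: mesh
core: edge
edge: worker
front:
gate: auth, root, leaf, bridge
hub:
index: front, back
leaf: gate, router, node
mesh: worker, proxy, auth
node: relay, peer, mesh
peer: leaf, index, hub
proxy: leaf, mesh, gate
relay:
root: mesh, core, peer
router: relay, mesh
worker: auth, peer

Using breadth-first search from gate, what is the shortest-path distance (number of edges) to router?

Level 0: gate
Level 1: auth, bridge, leaf, root
Level 2: core, edge, index, mesh, node, peer, router
Level 3: back, front, hub, proxy, relay, worker
router first appears at level 2.

2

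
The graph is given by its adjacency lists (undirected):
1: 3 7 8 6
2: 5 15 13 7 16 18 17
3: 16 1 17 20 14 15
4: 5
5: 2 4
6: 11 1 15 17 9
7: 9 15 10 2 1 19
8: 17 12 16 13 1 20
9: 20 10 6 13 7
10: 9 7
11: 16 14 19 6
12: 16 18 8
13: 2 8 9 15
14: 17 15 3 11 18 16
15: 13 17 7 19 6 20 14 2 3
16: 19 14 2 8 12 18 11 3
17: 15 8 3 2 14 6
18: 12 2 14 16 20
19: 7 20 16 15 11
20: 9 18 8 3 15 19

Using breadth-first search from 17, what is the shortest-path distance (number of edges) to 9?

2

Level 0: 17
Level 1: 2, 3, 6, 8, 14, 15
Level 2: 1, 5, 7, 9, 11, 12, 13, 16, 18, 19, 20
Level 3: 4, 10
9 first appears at level 2.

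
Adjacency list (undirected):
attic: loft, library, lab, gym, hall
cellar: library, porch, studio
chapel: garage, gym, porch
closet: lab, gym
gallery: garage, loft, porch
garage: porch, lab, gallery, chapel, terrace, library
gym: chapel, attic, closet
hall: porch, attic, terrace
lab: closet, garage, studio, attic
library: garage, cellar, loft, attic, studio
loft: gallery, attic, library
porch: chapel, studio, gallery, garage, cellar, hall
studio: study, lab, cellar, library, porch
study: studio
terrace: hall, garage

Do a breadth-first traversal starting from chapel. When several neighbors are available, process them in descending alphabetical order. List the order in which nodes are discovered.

chapel, porch, gym, garage, studio, hall, gallery, cellar, closet, attic, terrace, library, lab, study, loft

Visit chapel; enqueue porch, gym, garage → queue [porch, gym, garage]
Visit porch; enqueue studio, hall, gallery, cellar → queue [gym, garage, studio, hall, gallery, cellar]
Visit gym; enqueue closet, attic → queue [garage, studio, hall, gallery, cellar, closet, attic]
Visit garage; enqueue terrace, library, lab → queue [studio, hall, gallery, cellar, closet, attic, terrace, library, lab]
Visit studio; enqueue study → queue [hall, gallery, cellar, closet, attic, terrace, library, lab, study]
Visit hall → queue [gallery, cellar, closet, attic, terrace, library, lab, study]
Visit gallery; enqueue loft → queue [cellar, closet, attic, terrace, library, lab, study, loft]
Visit cellar → queue [closet, attic, terrace, library, lab, study, loft]
Visit closet → queue [attic, terrace, library, lab, study, loft]
Visit attic → queue [terrace, library, lab, study, loft]
Visit terrace → queue [library, lab, study, loft]
Visit library → queue [lab, study, loft]
Visit lab → queue [study, loft]
Visit study → queue [loft]
Visit loft → queue []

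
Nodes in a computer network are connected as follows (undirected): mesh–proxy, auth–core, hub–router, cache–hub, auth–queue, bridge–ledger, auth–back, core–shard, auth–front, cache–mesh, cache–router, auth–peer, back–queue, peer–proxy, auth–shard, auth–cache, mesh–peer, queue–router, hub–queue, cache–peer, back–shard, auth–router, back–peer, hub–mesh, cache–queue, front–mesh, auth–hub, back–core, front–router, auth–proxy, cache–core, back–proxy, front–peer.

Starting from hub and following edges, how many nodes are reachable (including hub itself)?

12

BFS from hub visits: hub, auth, cache, mesh, queue, router, back, core, front, peer, proxy, shard
Reachable nodes: 12 of 14 total.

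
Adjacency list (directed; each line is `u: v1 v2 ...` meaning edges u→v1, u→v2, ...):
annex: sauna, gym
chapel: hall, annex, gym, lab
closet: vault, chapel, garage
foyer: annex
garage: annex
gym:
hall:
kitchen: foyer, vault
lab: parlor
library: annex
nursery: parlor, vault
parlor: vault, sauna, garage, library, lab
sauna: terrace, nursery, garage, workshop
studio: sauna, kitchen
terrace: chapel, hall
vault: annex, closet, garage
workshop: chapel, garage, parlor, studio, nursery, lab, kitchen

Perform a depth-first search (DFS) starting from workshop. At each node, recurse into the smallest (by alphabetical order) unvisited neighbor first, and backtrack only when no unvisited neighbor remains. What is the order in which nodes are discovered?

workshop → chapel → annex → gym → sauna → garage → nursery → parlor → lab → library → vault → closet → terrace → hall → kitchen → foyer → studio

Visit workshop
workshop → chapel
chapel → annex
annex → gym
annex → sauna
sauna → garage
sauna → nursery
nursery → parlor
parlor → lab
parlor → library
parlor → vault
vault → closet
sauna → terrace
terrace → hall
workshop → kitchen
kitchen → foyer
workshop → studio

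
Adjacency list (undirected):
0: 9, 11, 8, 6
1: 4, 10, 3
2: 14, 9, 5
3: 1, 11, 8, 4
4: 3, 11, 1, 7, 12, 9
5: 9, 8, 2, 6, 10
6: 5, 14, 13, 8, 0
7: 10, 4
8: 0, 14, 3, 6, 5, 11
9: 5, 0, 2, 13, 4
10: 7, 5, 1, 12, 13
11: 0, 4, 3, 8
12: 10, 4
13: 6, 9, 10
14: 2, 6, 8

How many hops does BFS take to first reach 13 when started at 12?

2

Level 0: 12
Level 1: 4, 10
Level 2: 1, 3, 5, 7, 9, 11, 13
Level 3: 0, 2, 6, 8
Level 4: 14
13 first appears at level 2.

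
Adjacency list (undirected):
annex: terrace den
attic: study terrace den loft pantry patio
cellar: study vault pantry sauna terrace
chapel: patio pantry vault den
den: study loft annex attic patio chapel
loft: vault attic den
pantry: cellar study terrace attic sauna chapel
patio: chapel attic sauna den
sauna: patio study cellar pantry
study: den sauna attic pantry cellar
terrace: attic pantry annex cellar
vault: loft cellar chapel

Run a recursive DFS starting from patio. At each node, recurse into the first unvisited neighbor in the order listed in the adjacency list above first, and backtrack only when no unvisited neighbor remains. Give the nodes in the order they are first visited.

Visit patio
patio → chapel
chapel → pantry
pantry → cellar
cellar → study
study → den
den → loft
loft → vault
loft → attic
attic → terrace
terrace → annex
study → sauna

patio, chapel, pantry, cellar, study, den, loft, vault, attic, terrace, annex, sauna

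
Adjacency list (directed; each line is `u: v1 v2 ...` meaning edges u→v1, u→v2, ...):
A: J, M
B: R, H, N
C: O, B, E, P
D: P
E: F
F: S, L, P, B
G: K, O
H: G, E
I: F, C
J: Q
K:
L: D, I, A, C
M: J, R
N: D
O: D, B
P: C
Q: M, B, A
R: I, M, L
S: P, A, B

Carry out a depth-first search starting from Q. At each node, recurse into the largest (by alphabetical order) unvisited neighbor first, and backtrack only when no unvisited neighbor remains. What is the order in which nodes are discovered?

Visit Q
Q → M
M → R
R → L
L → I
I → F
F → S
S → P
P → C
C → O
O → D
O → B
B → N
B → H
H → G
G → K
H → E
S → A
A → J

Q → M → R → L → I → F → S → P → C → O → D → B → N → H → G → K → E → A → J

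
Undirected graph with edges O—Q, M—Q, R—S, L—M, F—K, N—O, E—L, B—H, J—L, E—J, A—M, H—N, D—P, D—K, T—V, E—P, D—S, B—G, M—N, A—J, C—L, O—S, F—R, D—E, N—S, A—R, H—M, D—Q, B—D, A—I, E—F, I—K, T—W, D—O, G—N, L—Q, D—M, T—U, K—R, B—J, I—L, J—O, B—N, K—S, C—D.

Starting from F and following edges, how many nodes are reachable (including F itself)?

BFS from F visits: F, R, K, E, S, A, I, D, P, L, J, O, N, M, Q, C, B, H, G
Reachable nodes: 19 of 23 total.

19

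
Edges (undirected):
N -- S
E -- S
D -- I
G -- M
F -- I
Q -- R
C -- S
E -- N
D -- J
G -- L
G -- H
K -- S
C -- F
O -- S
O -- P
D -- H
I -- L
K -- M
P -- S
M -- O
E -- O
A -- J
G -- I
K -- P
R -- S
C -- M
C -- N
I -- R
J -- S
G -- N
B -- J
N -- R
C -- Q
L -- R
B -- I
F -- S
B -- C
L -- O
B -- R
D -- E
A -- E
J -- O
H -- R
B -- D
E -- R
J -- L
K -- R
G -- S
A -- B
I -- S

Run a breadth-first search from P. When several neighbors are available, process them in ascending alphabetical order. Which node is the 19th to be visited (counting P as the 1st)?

Visit P; enqueue K, O, S → queue [K, O, S]
Visit K; enqueue M, R → queue [O, S, M, R]
Visit O; enqueue E, J, L → queue [S, M, R, E, J, L]
Visit S; enqueue C, F, G, I, N → queue [M, R, E, J, L, C, F, G, I, N]
Visit M → queue [R, E, J, L, C, F, G, I, N]
Visit R; enqueue B, H, Q → queue [E, J, L, C, F, G, I, N, B, H, Q]
Visit E; enqueue A, D → queue [J, L, C, F, G, I, N, B, H, Q, A, D]
Visit J → queue [L, C, F, G, I, N, B, H, Q, A, D]
Visit L → queue [C, F, G, I, N, B, H, Q, A, D]
Visit C → queue [F, G, I, N, B, H, Q, A, D]
Visit F → queue [G, I, N, B, H, Q, A, D]
Visit G → queue [I, N, B, H, Q, A, D]
Visit I → queue [N, B, H, Q, A, D]
Visit N → queue [B, H, Q, A, D]
Visit B → queue [H, Q, A, D]
Visit H → queue [Q, A, D]
Visit Q → queue [A, D]
Visit A → queue [D]
Visit D → queue []

Visit order: P, K, O, S, M, R, E, J, L, C, F, G, I, N, B, H, Q, A, D

D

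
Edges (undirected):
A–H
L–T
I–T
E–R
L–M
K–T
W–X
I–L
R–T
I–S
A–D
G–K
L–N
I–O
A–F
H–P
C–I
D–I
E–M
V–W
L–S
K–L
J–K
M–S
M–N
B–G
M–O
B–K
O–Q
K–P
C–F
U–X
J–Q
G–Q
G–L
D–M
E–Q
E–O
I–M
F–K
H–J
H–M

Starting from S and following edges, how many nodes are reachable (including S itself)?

20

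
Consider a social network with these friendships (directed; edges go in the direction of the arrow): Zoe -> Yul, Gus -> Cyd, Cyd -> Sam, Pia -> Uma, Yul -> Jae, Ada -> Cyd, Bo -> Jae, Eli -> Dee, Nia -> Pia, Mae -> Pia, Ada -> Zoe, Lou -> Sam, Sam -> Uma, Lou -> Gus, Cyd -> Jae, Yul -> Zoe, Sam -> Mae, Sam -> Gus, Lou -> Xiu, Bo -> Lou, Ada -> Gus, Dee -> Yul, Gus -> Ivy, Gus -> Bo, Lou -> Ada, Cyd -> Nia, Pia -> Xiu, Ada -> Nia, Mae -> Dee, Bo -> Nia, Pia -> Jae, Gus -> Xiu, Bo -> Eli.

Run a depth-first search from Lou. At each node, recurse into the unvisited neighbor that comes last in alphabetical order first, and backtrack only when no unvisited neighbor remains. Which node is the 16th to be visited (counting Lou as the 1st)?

Visit Lou
Lou → Xiu
Lou → Sam
Sam → Uma
Sam → Mae
Mae → Pia
Pia → Jae
Mae → Dee
Dee → Yul
Yul → Zoe
Sam → Gus
Gus → Ivy
Gus → Cyd
Cyd → Nia
Gus → Bo
Bo → Eli
Lou → Ada

Visit order: Lou, Xiu, Sam, Uma, Mae, Pia, Jae, Dee, Yul, Zoe, Gus, Ivy, Cyd, Nia, Bo, Eli, Ada

Eli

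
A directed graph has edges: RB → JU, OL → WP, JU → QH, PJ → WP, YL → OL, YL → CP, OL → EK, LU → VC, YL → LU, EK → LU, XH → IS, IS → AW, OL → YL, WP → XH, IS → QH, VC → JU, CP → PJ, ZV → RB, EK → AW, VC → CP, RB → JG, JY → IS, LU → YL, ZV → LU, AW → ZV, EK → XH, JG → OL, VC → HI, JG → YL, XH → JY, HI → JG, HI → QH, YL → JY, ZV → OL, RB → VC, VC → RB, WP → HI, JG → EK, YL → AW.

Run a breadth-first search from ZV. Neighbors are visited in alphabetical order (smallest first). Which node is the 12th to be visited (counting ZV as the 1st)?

HI

Visit ZV; enqueue LU, OL, RB → queue [LU, OL, RB]
Visit LU; enqueue VC, YL → queue [OL, RB, VC, YL]
Visit OL; enqueue EK, WP → queue [RB, VC, YL, EK, WP]
Visit RB; enqueue JG, JU → queue [VC, YL, EK, WP, JG, JU]
Visit VC; enqueue CP, HI → queue [YL, EK, WP, JG, JU, CP, HI]
Visit YL; enqueue AW, JY → queue [EK, WP, JG, JU, CP, HI, AW, JY]
Visit EK; enqueue XH → queue [WP, JG, JU, CP, HI, AW, JY, XH]
Visit WP → queue [JG, JU, CP, HI, AW, JY, XH]
Visit JG → queue [JU, CP, HI, AW, JY, XH]
Visit JU; enqueue QH → queue [CP, HI, AW, JY, XH, QH]
Visit CP; enqueue PJ → queue [HI, AW, JY, XH, QH, PJ]
Visit HI → queue [AW, JY, XH, QH, PJ]
Visit AW → queue [JY, XH, QH, PJ]
Visit JY; enqueue IS → queue [XH, QH, PJ, IS]
Visit XH → queue [QH, PJ, IS]
Visit QH → queue [PJ, IS]
Visit PJ → queue [IS]
Visit IS → queue []

Visit order: ZV, LU, OL, RB, VC, YL, EK, WP, JG, JU, CP, HI, AW, JY, XH, QH, PJ, IS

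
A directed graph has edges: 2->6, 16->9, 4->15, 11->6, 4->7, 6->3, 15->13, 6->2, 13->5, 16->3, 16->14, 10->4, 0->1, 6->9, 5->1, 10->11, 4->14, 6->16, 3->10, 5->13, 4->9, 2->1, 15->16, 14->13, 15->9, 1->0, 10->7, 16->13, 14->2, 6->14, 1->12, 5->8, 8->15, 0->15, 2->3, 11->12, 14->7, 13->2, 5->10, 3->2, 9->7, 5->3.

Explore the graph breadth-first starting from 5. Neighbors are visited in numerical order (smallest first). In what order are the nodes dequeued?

5 -> 1 -> 3 -> 8 -> 10 -> 13 -> 0 -> 12 -> 2 -> 15 -> 4 -> 7 -> 11 -> 6 -> 9 -> 16 -> 14

Visit 5; enqueue 1, 3, 8, 10, 13 → queue [1, 3, 8, 10, 13]
Visit 1; enqueue 0, 12 → queue [3, 8, 10, 13, 0, 12]
Visit 3; enqueue 2 → queue [8, 10, 13, 0, 12, 2]
Visit 8; enqueue 15 → queue [10, 13, 0, 12, 2, 15]
Visit 10; enqueue 4, 7, 11 → queue [13, 0, 12, 2, 15, 4, 7, 11]
Visit 13 → queue [0, 12, 2, 15, 4, 7, 11]
Visit 0 → queue [12, 2, 15, 4, 7, 11]
Visit 12 → queue [2, 15, 4, 7, 11]
Visit 2; enqueue 6 → queue [15, 4, 7, 11, 6]
Visit 15; enqueue 9, 16 → queue [4, 7, 11, 6, 9, 16]
Visit 4; enqueue 14 → queue [7, 11, 6, 9, 16, 14]
Visit 7 → queue [11, 6, 9, 16, 14]
Visit 11 → queue [6, 9, 16, 14]
Visit 6 → queue [9, 16, 14]
Visit 9 → queue [16, 14]
Visit 16 → queue [14]
Visit 14 → queue []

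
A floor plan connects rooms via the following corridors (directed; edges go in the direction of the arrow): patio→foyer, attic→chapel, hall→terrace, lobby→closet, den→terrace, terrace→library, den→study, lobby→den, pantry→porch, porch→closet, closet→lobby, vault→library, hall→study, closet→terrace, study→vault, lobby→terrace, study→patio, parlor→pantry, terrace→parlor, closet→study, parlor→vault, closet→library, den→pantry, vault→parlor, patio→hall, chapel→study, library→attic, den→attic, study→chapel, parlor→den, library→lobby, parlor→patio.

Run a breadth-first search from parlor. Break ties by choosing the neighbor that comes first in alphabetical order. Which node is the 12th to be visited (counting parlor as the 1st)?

Visit parlor; enqueue den, pantry, patio, vault → queue [den, pantry, patio, vault]
Visit den; enqueue attic, study, terrace → queue [pantry, patio, vault, attic, study, terrace]
Visit pantry; enqueue porch → queue [patio, vault, attic, study, terrace, porch]
Visit patio; enqueue foyer, hall → queue [vault, attic, study, terrace, porch, foyer, hall]
Visit vault; enqueue library → queue [attic, study, terrace, porch, foyer, hall, library]
Visit attic; enqueue chapel → queue [study, terrace, porch, foyer, hall, library, chapel]
Visit study → queue [terrace, porch, foyer, hall, library, chapel]
Visit terrace → queue [porch, foyer, hall, library, chapel]
Visit porch; enqueue closet → queue [foyer, hall, library, chapel, closet]
Visit foyer → queue [hall, library, chapel, closet]
Visit hall → queue [library, chapel, closet]
Visit library; enqueue lobby → queue [chapel, closet, lobby]
Visit chapel → queue [closet, lobby]
Visit closet → queue [lobby]
Visit lobby → queue []

Visit order: parlor, den, pantry, patio, vault, attic, study, terrace, porch, foyer, hall, library, chapel, closet, lobby

library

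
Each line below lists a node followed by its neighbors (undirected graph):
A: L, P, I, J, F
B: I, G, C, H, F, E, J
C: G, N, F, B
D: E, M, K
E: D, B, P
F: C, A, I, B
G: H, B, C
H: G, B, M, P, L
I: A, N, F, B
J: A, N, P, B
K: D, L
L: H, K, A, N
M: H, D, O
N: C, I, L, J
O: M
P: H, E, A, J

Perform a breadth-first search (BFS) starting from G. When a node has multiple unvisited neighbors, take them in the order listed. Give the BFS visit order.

Visit G; enqueue H, B, C → queue [H, B, C]
Visit H; enqueue M, P, L → queue [B, C, M, P, L]
Visit B; enqueue I, F, E, J → queue [C, M, P, L, I, F, E, J]
Visit C; enqueue N → queue [M, P, L, I, F, E, J, N]
Visit M; enqueue D, O → queue [P, L, I, F, E, J, N, D, O]
Visit P; enqueue A → queue [L, I, F, E, J, N, D, O, A]
Visit L; enqueue K → queue [I, F, E, J, N, D, O, A, K]
Visit I → queue [F, E, J, N, D, O, A, K]
Visit F → queue [E, J, N, D, O, A, K]
Visit E → queue [J, N, D, O, A, K]
Visit J → queue [N, D, O, A, K]
Visit N → queue [D, O, A, K]
Visit D → queue [O, A, K]
Visit O → queue [A, K]
Visit A → queue [K]
Visit K → queue []

G -> H -> B -> C -> M -> P -> L -> I -> F -> E -> J -> N -> D -> O -> A -> K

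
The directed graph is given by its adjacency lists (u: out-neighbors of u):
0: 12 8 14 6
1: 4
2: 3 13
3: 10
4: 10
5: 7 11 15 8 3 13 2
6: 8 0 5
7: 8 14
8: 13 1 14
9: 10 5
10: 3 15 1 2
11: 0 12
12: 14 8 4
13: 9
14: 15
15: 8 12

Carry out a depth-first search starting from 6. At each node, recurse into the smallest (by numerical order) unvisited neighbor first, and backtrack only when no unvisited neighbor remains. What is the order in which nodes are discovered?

6, 0, 8, 1, 4, 10, 2, 3, 13, 9, 5, 7, 14, 15, 12, 11

Visit 6
6 → 0
0 → 8
8 → 1
1 → 4
4 → 10
10 → 2
2 → 3
2 → 13
13 → 9
9 → 5
5 → 7
7 → 14
14 → 15
15 → 12
5 → 11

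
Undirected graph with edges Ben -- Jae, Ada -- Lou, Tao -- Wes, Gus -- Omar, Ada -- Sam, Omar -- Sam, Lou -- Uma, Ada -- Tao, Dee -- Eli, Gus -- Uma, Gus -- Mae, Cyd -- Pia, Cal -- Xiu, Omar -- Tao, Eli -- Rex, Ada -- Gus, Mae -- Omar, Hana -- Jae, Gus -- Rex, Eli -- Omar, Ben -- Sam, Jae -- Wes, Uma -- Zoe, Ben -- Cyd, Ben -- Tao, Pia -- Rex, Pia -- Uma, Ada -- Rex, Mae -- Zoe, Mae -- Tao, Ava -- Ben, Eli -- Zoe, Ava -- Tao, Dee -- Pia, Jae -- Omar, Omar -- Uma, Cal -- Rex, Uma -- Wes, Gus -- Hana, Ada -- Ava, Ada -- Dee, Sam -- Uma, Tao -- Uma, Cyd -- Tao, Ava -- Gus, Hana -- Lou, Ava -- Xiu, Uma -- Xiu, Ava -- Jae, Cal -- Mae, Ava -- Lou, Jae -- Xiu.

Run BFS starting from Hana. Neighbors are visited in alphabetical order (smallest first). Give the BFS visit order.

Hana, Gus, Jae, Lou, Ada, Ava, Mae, Omar, Rex, Uma, Ben, Wes, Xiu, Dee, Sam, Tao, Cal, Zoe, Eli, Pia, Cyd

Visit Hana; enqueue Gus, Jae, Lou → queue [Gus, Jae, Lou]
Visit Gus; enqueue Ada, Ava, Mae, Omar, Rex, Uma → queue [Jae, Lou, Ada, Ava, Mae, Omar, Rex, Uma]
Visit Jae; enqueue Ben, Wes, Xiu → queue [Lou, Ada, Ava, Mae, Omar, Rex, Uma, Ben, Wes, Xiu]
Visit Lou → queue [Ada, Ava, Mae, Omar, Rex, Uma, Ben, Wes, Xiu]
Visit Ada; enqueue Dee, Sam, Tao → queue [Ava, Mae, Omar, Rex, Uma, Ben, Wes, Xiu, Dee, Sam, Tao]
Visit Ava → queue [Mae, Omar, Rex, Uma, Ben, Wes, Xiu, Dee, Sam, Tao]
Visit Mae; enqueue Cal, Zoe → queue [Omar, Rex, Uma, Ben, Wes, Xiu, Dee, Sam, Tao, Cal, Zoe]
Visit Omar; enqueue Eli → queue [Rex, Uma, Ben, Wes, Xiu, Dee, Sam, Tao, Cal, Zoe, Eli]
Visit Rex; enqueue Pia → queue [Uma, Ben, Wes, Xiu, Dee, Sam, Tao, Cal, Zoe, Eli, Pia]
Visit Uma → queue [Ben, Wes, Xiu, Dee, Sam, Tao, Cal, Zoe, Eli, Pia]
Visit Ben; enqueue Cyd → queue [Wes, Xiu, Dee, Sam, Tao, Cal, Zoe, Eli, Pia, Cyd]
Visit Wes → queue [Xiu, Dee, Sam, Tao, Cal, Zoe, Eli, Pia, Cyd]
Visit Xiu → queue [Dee, Sam, Tao, Cal, Zoe, Eli, Pia, Cyd]
Visit Dee → queue [Sam, Tao, Cal, Zoe, Eli, Pia, Cyd]
Visit Sam → queue [Tao, Cal, Zoe, Eli, Pia, Cyd]
Visit Tao → queue [Cal, Zoe, Eli, Pia, Cyd]
Visit Cal → queue [Zoe, Eli, Pia, Cyd]
Visit Zoe → queue [Eli, Pia, Cyd]
Visit Eli → queue [Pia, Cyd]
Visit Pia → queue [Cyd]
Visit Cyd → queue []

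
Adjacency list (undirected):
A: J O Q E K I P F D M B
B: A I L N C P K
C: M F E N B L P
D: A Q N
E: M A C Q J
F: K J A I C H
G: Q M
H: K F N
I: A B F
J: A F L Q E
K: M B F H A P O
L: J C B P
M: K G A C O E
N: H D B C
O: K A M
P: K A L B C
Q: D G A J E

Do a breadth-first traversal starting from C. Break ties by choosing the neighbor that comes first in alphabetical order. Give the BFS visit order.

C, B, E, F, L, M, N, P, A, I, K, J, Q, H, G, O, D

Visit C; enqueue B, E, F, L, M, N, P → queue [B, E, F, L, M, N, P]
Visit B; enqueue A, I, K → queue [E, F, L, M, N, P, A, I, K]
Visit E; enqueue J, Q → queue [F, L, M, N, P, A, I, K, J, Q]
Visit F; enqueue H → queue [L, M, N, P, A, I, K, J, Q, H]
Visit L → queue [M, N, P, A, I, K, J, Q, H]
Visit M; enqueue G, O → queue [N, P, A, I, K, J, Q, H, G, O]
Visit N; enqueue D → queue [P, A, I, K, J, Q, H, G, O, D]
Visit P → queue [A, I, K, J, Q, H, G, O, D]
Visit A → queue [I, K, J, Q, H, G, O, D]
Visit I → queue [K, J, Q, H, G, O, D]
Visit K → queue [J, Q, H, G, O, D]
Visit J → queue [Q, H, G, O, D]
Visit Q → queue [H, G, O, D]
Visit H → queue [G, O, D]
Visit G → queue [O, D]
Visit O → queue [D]
Visit D → queue []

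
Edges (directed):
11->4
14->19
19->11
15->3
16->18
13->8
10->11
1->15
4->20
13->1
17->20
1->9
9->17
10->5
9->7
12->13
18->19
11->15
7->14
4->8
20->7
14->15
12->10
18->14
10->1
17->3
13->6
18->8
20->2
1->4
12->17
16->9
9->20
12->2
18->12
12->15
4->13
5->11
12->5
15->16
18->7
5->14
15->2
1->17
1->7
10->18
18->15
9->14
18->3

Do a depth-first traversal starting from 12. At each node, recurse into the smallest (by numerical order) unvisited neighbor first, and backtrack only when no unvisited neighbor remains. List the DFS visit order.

12 -> 2 -> 5 -> 11 -> 4 -> 8 -> 13 -> 1 -> 7 -> 14 -> 15 -> 3 -> 16 -> 9 -> 17 -> 20 -> 18 -> 19 -> 6 -> 10

Visit 12
12 → 2
12 → 5
5 → 11
11 → 4
4 → 8
4 → 13
13 → 1
1 → 7
7 → 14
14 → 15
15 → 3
15 → 16
16 → 9
9 → 17
17 → 20
16 → 18
18 → 19
13 → 6
12 → 10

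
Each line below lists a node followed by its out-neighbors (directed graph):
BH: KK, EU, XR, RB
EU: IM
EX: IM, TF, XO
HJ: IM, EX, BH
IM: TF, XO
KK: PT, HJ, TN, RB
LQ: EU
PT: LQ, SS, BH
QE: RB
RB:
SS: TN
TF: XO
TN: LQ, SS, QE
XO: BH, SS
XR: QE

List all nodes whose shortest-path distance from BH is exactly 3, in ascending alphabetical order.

EX, LQ, SS, TF, XO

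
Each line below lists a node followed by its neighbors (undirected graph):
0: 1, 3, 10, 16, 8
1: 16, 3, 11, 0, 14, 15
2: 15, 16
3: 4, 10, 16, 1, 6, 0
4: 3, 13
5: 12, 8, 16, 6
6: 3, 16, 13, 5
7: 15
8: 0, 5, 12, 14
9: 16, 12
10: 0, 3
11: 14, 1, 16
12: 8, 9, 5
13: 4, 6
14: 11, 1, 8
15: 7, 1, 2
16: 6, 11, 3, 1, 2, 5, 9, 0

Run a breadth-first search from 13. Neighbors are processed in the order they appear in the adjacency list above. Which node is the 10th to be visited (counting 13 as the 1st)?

11

Visit 13; enqueue 4, 6 → queue [4, 6]
Visit 4; enqueue 3 → queue [6, 3]
Visit 6; enqueue 16, 5 → queue [3, 16, 5]
Visit 3; enqueue 10, 1, 0 → queue [16, 5, 10, 1, 0]
Visit 16; enqueue 11, 2, 9 → queue [5, 10, 1, 0, 11, 2, 9]
Visit 5; enqueue 12, 8 → queue [10, 1, 0, 11, 2, 9, 12, 8]
Visit 10 → queue [1, 0, 11, 2, 9, 12, 8]
Visit 1; enqueue 14, 15 → queue [0, 11, 2, 9, 12, 8, 14, 15]
Visit 0 → queue [11, 2, 9, 12, 8, 14, 15]
Visit 11 → queue [2, 9, 12, 8, 14, 15]
Visit 2 → queue [9, 12, 8, 14, 15]
Visit 9 → queue [12, 8, 14, 15]
Visit 12 → queue [8, 14, 15]
Visit 8 → queue [14, 15]
Visit 14 → queue [15]
Visit 15; enqueue 7 → queue [7]
Visit 7 → queue []

Visit order: 13, 4, 6, 3, 16, 5, 10, 1, 0, 11, 2, 9, 12, 8, 14, 15, 7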